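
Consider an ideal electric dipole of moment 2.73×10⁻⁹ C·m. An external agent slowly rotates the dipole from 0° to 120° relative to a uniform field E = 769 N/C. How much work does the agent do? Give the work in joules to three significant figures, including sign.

W ≈ 3.15×10⁻⁶ J

W_ext = ΔU = U(θ₂) − U(θ₁) = −pE cosθ₂ − (−pE cosθ₁) = pE(cosθ₁ − cosθ₂).
W = (2.73×10⁻⁹)(769)·(cos0° − cos120°) = (2.099×10⁻⁶)·(+1.5000) = 3.149×10⁻⁶ J.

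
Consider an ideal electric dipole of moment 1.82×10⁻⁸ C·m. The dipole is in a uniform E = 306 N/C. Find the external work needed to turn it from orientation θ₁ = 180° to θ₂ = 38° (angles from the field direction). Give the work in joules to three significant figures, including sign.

W_ext = ΔU = U(θ₂) − U(θ₁) = −pE cosθ₂ − (−pE cosθ₁) = pE(cosθ₁ − cosθ₂).
W = (1.82×10⁻⁸)(306)·(cos180° − cos38°) = (5.569×10⁻⁶)·(-1.7880) = -9.958×10⁻⁶ J.

W ≈ -9.96×10⁻⁶ J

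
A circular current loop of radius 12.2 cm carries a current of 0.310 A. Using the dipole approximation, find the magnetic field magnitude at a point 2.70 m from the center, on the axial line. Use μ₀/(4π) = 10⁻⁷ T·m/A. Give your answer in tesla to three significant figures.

B ≈ 1.47×10⁻¹⁰ T

Magnetic moment m = IA = Iπa² = (0.310)·π·(0.122)² = 0.0145 A·m².
On axis B = (μ₀/4π)·2m/r³.
B = 2·(10⁻⁷)·(0.0145) / (2.70)³ = 1.473×10⁻¹⁰ T.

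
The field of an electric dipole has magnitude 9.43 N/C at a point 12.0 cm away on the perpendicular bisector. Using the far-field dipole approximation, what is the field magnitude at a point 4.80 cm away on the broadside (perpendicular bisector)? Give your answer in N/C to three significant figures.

E ≈ 147 N/C

Dipole fields scale as 1/r³ in the far field; the geometry is the same at both points.
E₂ = E₁ · (r₁/r₂)³ = 9.43 · (12.0/4.80)³.
(r₁/r₂)³ = (2.5)³ = 15.62.
E₂ ≈ 147.3 N/C.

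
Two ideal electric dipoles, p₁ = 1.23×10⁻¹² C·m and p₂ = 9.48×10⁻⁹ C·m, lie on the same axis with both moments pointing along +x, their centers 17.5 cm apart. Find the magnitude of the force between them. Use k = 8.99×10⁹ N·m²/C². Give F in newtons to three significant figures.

F ≈ 6.71×10⁻⁷ N

On-axis field of dipole 1 at distance r: E = 2kp₁/r³. Force on dipole 2 is F = p₂·dE/dr (gradient along axis).
dE/dr = −6kp₁/r⁴, so |F| = 6kp₁p₂/r⁴ (attractive for aligned moments).
F = 6(8.99×10⁹)(1.23×10⁻¹²)(9.48×10⁻⁹)/(0.175)⁴ = 6.706×10⁻⁷ N.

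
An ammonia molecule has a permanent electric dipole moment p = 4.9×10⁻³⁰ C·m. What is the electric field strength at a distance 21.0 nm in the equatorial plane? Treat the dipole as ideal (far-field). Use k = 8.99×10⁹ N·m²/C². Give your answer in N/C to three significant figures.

On the perpendicular bisector E = kp/r³ (half the axial value at the same distance).
E = (8.99×10⁹)(4.90×10⁻³⁰) / (2.10×10⁻⁸)³ = 4757 N/C.

E ≈ 4760 N/C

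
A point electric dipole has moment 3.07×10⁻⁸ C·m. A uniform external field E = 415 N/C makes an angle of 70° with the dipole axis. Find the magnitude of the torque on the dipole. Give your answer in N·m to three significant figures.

Torque on an electric dipole: τ = pE sinθ.
τ = (3.07×10⁻⁸)(415)·sin70° = 1.197×10⁻⁵ N·m.

τ ≈ 1.20×10⁻⁵ N·m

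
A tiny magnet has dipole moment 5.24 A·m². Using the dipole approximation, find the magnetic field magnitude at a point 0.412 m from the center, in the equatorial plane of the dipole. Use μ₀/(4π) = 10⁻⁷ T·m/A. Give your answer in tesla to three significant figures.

In the equatorial plane B = (μ₀/4π)·m/r³ (half the axial value).
B = (10⁻⁷)·(5.24) / (0.412)³ = 7.493×10⁻⁶ T.

B ≈ 7.49×10⁻⁶ T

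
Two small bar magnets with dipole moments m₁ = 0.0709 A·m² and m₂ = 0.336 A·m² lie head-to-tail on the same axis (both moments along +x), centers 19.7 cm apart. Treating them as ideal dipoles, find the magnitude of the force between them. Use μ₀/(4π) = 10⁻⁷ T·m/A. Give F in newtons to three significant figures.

On-axis B of dipole 1: B = (μ₀/4π)·2m₁/r³. Force on dipole 2: F = m₂·dB/dr.
dB/dr = −(μ₀/4π)·6m₁/r⁴, so |F| = (μ₀/4π)·6m₁m₂/r⁴.
F = 6(10⁻⁷)(0.0709)(0.336)/(0.197)⁴ = 9.490×10⁻⁶ N.

F ≈ 9.49×10⁻⁶ N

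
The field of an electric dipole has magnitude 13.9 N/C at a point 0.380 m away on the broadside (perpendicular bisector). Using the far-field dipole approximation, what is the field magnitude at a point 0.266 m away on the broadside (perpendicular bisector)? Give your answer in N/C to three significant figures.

E ≈ 40.5 N/C

Dipole fields scale as 1/r³ in the far field; the geometry is the same at both points.
E₂ = E₁ · (r₁/r₂)³ = 13.9 · (0.380/0.266)³.
(r₁/r₂)³ = (1.429)³ = 2.915.
E₂ ≈ 40.52 N/C.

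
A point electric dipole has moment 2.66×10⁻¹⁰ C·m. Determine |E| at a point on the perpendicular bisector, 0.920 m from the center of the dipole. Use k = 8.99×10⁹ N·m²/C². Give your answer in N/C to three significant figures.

In the equatorial plane E = kp/r³.
E = (8.99×10⁹)(2.66×10⁻¹⁰) / (0.920)³ = 3.071 N/C.

E ≈ 3.07 N/C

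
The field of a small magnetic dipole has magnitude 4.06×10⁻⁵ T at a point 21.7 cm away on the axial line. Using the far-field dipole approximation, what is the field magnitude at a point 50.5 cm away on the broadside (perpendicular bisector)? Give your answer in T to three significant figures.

Dipole fields scale as 1/r³ in the far field.
The axial field is twice the equatorial field at the same r, so the geometry factor is 1/2.
B₂ = B₁ · (1/2) · (r₁/r₂)³ = 4.06×10⁻⁵ · 0.5 · (21.7/50.5)³.
(r₁/r₂)³ = (0.4297)³ = 0.07934.
B₂ ≈ 1.611×10⁻⁶ T.

B ≈ 1.61×10⁻⁶ T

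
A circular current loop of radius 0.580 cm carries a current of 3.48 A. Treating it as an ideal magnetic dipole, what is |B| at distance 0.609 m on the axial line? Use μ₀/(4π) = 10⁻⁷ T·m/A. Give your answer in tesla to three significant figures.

Magnetic moment m = IA = Iπa² = (3.48)·π·(0.00580)² = 3.678×10⁻⁴ A·m².
On axis B = (μ₀/4π)·2m/r³.
B = 2·(10⁻⁷)·(3.678×10⁻⁴) / (0.609)³ = 3.257×10⁻¹⁰ T.

B ≈ 3.26×10⁻¹⁰ T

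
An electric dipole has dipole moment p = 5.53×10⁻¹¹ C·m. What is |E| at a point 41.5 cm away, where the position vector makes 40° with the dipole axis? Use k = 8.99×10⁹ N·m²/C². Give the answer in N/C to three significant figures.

E ≈ 11.6 N/C

At angle θ the dipole field magnitude is E = (kp/r³)·√(1 + 3cos²θ).
kp/r³ = (8.99×10⁹)(5.53×10⁻¹¹) / (0.415)³ = 6.956 N/C.
√(1 + 3cos²40°) = √(1 + 3·0.5868) = √2.7605 ≈ 1.6615.
E ≈ 6.956 × 1.661 = 11.56 N/C.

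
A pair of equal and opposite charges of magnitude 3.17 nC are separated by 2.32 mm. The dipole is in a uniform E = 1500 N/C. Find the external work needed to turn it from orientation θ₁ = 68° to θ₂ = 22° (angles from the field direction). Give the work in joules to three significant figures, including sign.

Dipole moment p = qd = (3.17×10⁻⁹ C)(0.00232 m) = 7.354×10⁻¹² C·m.
W_ext = ΔU = U(θ₂) − U(θ₁) = −pE cosθ₂ − (−pE cosθ₁) = pE(cosθ₁ − cosθ₂).
W = (7.354×10⁻¹²)(1500)·(cos68° − cos22°) = (1.103×10⁻⁸)·(-0.5526) = -6.095×10⁻⁹ J.

W ≈ -6.10×10⁻⁹ J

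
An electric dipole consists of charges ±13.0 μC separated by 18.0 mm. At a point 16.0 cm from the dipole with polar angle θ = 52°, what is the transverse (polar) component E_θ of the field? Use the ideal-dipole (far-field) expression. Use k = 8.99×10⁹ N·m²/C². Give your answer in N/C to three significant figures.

E_θ ≈ 4.05×10⁵ N/C

Dipole moment p = qd = (1.30×10⁻⁵ C)(0.0180 m) = 2.34×10⁻⁷ C·m.
For a dipole, E_θ = (kp sinθ)/r³.
kp/r³ = (8.99×10⁹)(2.34×10⁻⁷)/(0.160)³ = 5.136×10⁵ N/C.
E_θ = 5.136×10⁵·sin52° = 4.047×10⁵ N/C.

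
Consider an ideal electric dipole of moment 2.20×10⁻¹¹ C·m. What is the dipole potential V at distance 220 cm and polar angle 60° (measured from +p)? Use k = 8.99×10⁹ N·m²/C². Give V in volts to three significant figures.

V ≈ 0.0204 V

The dipole potential is V = kp cosθ / r².
V = (8.99×10⁹)(2.20×10⁻¹¹)·cos60° / (2.20)² = 0.02043 V.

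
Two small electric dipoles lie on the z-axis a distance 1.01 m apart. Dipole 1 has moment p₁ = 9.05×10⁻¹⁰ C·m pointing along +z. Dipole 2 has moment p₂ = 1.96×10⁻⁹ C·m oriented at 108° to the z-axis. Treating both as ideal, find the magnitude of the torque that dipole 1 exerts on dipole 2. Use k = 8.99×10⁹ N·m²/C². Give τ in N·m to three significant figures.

τ ≈ 2.94×10⁻⁸ N·m

The second dipole sits on the axis of the first, so the field there is axial: E₁ = 2kp₁/r³ along +z.
E₁ = 2(8.99×10⁹)(9.05×10⁻¹⁰)/(1.01)³ = 15.79 N/C.
Torque on the second dipole: τ = p₂ E₁ sinθ.
τ = (1.96×10⁻⁹)(15.79)·sin108° = 2.944×10⁻⁸ N·m.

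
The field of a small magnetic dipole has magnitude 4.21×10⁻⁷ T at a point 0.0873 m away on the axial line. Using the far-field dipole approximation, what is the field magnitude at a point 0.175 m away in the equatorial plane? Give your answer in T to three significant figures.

B ≈ 2.61×10⁻⁸ T

Dipole fields scale as 1/r³ in the far field.
The axial field is twice the equatorial field at the same r, so the geometry factor is 1/2.
B₂ = B₁ · (1/2) · (r₁/r₂)³ = 4.21×10⁻⁷ · 0.5 · (0.0873/0.175)³.
(r₁/r₂)³ = (0.4989)³ = 0.1241.
B₂ ≈ 2.613×10⁻⁸ T.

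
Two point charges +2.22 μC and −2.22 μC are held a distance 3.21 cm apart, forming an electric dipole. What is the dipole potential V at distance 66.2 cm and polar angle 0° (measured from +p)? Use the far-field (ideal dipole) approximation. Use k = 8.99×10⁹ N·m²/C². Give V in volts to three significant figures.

V ≈ 1460 V

Dipole moment p = qd = (2.22×10⁻⁶ C)(0.0321 m) = 7.126×10⁻⁸ C·m.
The dipole potential is V = kp cosθ / r².
V = (8.99×10⁹)(7.126×10⁻⁸)·cos0° / (0.662)² = 1462 V.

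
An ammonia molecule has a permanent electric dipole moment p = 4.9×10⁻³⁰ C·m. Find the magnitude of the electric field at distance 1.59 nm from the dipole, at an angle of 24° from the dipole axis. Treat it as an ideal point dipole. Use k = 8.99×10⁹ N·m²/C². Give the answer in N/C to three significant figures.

E ≈ 2.05×10⁷ N/C

At angle θ the dipole field magnitude is E = (kp/r³)·√(1 + 3cos²θ).
kp/r³ = (8.99×10⁹)(4.90×10⁻³⁰) / (1.59×10⁻⁹)³ = 1.096×10⁷ N/C.
√(1 + 3cos²24°) = √(1 + 3·0.8346) = √3.5037 ≈ 1.8718.
E ≈ 1.096×10⁷ × 1.872 = 2.051×10⁷ N/C.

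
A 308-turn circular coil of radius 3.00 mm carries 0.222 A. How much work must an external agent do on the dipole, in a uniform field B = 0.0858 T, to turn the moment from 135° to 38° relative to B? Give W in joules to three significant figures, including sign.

W ≈ -2.48×10⁻⁴ J

m = NIA = NIπa² = 308·(0.222)·π·(0.00300)² = 0.001933 A·m².
W_ext = ΔU = −mB cosθ₂ + mB cosθ₁ = mB(cosθ₁ − cosθ₂).
W = (0.001933)(0.0858)·(cos135° − cos38°) = (1.659×10⁻⁴)·(-1.4951) = -2.480×10⁻⁴ J.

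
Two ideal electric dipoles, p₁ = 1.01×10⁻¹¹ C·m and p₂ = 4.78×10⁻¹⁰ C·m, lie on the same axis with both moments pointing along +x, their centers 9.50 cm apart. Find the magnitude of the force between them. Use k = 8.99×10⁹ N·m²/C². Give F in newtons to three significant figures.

On-axis field of dipole 1 at distance r: E = 2kp₁/r³. Force on dipole 2 is F = p₂·dE/dr (gradient along axis).
dE/dr = −6kp₁/r⁴, so |F| = 6kp₁p₂/r⁴ (attractive for aligned moments).
F = 6(8.99×10⁹)(1.01×10⁻¹¹)(4.78×10⁻¹⁰)/(0.0950)⁴ = 3.197×10⁻⁶ N.

F ≈ 3.20×10⁻⁶ N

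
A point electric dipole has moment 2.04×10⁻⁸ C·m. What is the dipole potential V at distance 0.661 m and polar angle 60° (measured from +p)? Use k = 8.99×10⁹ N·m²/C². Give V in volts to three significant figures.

V ≈ 210 V

The dipole potential is V = kp cosθ / r².
V = (8.99×10⁹)(2.04×10⁻⁸)·cos60° / (0.661)² = 209.9 V.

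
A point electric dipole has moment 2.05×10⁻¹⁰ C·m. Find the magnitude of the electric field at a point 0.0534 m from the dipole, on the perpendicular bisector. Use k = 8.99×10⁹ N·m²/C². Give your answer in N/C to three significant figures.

E ≈ 1.21×10⁴ N/C

In the equatorial plane E = kp/r³.
E = (8.99×10⁹)(2.05×10⁻¹⁰) / (0.0534)³ = 1.210×10⁴ N/C.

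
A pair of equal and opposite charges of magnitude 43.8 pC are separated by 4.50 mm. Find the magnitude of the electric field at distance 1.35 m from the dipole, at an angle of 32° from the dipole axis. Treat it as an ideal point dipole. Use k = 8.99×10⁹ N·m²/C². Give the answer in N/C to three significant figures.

Dipole moment p = qd = (4.38×10⁻¹¹ C)(0.00450 m) = 1.971×10⁻¹³ C·m.
At angle θ the dipole field magnitude is E = (kp/r³)·√(1 + 3cos²θ).
kp/r³ = (8.99×10⁹)(1.971×10⁻¹³) / (1.35)³ = 7.202×10⁻⁴ N/C.
√(1 + 3cos²32°) = √(1 + 3·0.7192) = √3.1576 ≈ 1.7770.
E ≈ 7.202×10⁻⁴ × 1.777 = 0.001280 N/C.

E ≈ 0.00128 N/C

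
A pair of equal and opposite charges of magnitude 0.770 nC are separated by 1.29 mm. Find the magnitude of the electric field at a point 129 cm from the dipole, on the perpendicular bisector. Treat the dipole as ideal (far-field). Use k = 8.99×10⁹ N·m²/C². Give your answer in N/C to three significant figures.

E ≈ 0.00416 N/C

Dipole moment p = qd = (7.70×10⁻¹⁰ C)(0.00129 m) = 9.933×10⁻¹³ C·m.
On the perpendicular bisector E = kp/r³ (half the axial value at the same distance).
E = (8.99×10⁹)(9.933×10⁻¹³) / (1.29)³ = 0.004160 N/C.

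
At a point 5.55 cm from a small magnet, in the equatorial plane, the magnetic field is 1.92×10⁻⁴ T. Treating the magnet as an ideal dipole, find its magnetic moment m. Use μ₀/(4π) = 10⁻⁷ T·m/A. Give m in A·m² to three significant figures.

m ≈ 0.328 A·m²

In the equatorial plane B = (μ₀/4π)·m/r³, so m = Br³·4π/(μ₀).
m = (1.92×10⁻⁴)·(0.0555)³ / (10⁻⁷) = 0.3282 A·m².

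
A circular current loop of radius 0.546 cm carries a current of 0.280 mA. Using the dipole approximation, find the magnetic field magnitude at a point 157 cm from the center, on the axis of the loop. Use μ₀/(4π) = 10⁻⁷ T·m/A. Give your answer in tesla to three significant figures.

B ≈ 1.36×10⁻¹⁵ T

Magnetic moment m = IA = Iπa² = (2.80×10⁻⁴)·π·(0.00546)² = 2.622×10⁻⁸ A·m².
On axis B = (μ₀/4π)·2m/r³.
B = 2·(10⁻⁷)·(2.622×10⁻⁸) / (1.57)³ = 1.355×10⁻¹⁵ T.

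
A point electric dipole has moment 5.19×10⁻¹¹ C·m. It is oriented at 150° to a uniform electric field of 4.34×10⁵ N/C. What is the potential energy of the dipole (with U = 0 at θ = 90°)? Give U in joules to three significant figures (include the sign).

U ≈ 1.95×10⁻⁵ J

U = −p·E = −pE cosθ.
U = −(5.19×10⁻¹¹)(4.34×10⁵)·cos150° = 1.951×10⁻⁵ J.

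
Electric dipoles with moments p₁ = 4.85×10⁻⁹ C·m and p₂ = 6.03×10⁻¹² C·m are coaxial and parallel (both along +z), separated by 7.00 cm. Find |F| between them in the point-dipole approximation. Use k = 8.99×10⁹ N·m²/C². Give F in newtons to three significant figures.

On-axis field of dipole 1 at distance r: E = 2kp₁/r³. Force on dipole 2 is F = p₂·dE/dr (gradient along axis).
dE/dr = −6kp₁/r⁴, so |F| = 6kp₁p₂/r⁴ (attractive for aligned moments).
F = 6(8.99×10⁹)(4.85×10⁻⁹)(6.03×10⁻¹²)/(0.0700)⁴ = 6.570×10⁻⁵ N.

F ≈ 6.57×10⁻⁵ N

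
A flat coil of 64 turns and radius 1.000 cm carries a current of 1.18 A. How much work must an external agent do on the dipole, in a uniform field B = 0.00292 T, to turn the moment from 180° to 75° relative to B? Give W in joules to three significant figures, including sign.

m = NIA = NIπa² = 64·(1.18)·π·(0.0100)² = 0.02373 A·m².
W_ext = ΔU = −mB cosθ₂ + mB cosθ₁ = mB(cosθ₁ − cosθ₂).
W = (0.02373)(0.00292)·(cos180° − cos75°) = (6.929×10⁻⁵)·(-1.2588) = -8.723×10⁻⁵ J.

W ≈ -8.72×10⁻⁵ J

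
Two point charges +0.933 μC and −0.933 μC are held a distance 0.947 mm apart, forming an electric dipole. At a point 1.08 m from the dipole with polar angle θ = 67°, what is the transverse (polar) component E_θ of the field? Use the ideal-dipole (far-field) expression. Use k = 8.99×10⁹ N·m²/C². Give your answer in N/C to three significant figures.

E_θ ≈ 5.80 N/C

Dipole moment p = qd = (9.33×10⁻⁷ C)(9.47×10⁻⁴ m) = 8.836×10⁻¹⁰ C·m.
For a dipole, E_θ = (kp sinθ)/r³.
kp/r³ = (8.99×10⁹)(8.836×10⁻¹⁰)/(1.08)³ = 6.306 N/C.
E_θ = 6.306·sin67° = 5.805 N/C.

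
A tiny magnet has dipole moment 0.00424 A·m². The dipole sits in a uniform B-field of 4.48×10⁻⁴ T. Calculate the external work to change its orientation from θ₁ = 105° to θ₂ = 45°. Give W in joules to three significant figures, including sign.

W ≈ -1.83×10⁻⁶ J

W_ext = ΔU = −mB cosθ₂ + mB cosθ₁ = mB(cosθ₁ − cosθ₂).
W = (0.00424)(4.48×10⁻⁴)·(cos105° − cos45°) = (1.900×10⁻⁶)·(-0.9659) = -1.835×10⁻⁶ J.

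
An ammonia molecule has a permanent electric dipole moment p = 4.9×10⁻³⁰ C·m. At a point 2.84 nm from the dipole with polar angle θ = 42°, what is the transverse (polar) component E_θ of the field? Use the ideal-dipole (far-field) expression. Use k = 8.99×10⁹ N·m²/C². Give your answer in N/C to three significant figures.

For a dipole, E_θ = (kp sinθ)/r³.
kp/r³ = (8.99×10⁹)(4.90×10⁻³⁰)/(2.84×10⁻⁹)³ = 1.923×10⁶ N/C.
E_θ = 1.923×10⁶·sin42° = 1.287×10⁶ N/C.

E_θ ≈ 1.29×10⁶ N/C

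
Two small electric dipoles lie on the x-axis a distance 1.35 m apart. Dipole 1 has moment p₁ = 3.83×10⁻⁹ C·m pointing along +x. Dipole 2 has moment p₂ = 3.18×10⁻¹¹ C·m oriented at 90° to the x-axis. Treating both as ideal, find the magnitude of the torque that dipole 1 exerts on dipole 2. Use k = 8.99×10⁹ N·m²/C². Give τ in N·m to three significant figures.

τ ≈ 8.90×10⁻¹⁰ N·m

The second dipole sits on the axis of the first, so the field there is axial: E₁ = 2kp₁/r³ along +x.
E₁ = 2(8.99×10⁹)(3.83×10⁻⁹)/(1.35)³ = 27.99 N/C.
Torque on the second dipole: τ = p₂ E₁ sinθ.
τ = (3.18×10⁻¹¹)(27.99)·sin90° = 8.900×10⁻¹⁰ N·m.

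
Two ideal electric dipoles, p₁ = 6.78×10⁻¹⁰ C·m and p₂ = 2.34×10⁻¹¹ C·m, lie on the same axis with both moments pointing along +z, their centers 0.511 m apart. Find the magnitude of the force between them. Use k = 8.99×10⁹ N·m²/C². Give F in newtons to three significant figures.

F ≈ 1.26×10⁻⁸ N

On-axis field of dipole 1 at distance r: E = 2kp₁/r³. Force on dipole 2 is F = p₂·dE/dr (gradient along axis).
dE/dr = −6kp₁/r⁴, so |F| = 6kp₁p₂/r⁴ (attractive for aligned moments).
F = 6(8.99×10⁹)(6.78×10⁻¹⁰)(2.34×10⁻¹¹)/(0.511)⁴ = 1.255×10⁻⁸ N.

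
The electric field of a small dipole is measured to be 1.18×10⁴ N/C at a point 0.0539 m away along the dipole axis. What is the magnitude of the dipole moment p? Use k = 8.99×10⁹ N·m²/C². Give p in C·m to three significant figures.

p ≈ 1.03×10⁻¹⁰ C·m

On axis E = 2kp/r³, so p = Er³/(2k).
p = (1.18×10⁴)·(0.0539)³ / (2·8.99×10⁹) = 1.028×10⁻¹⁰ C·m.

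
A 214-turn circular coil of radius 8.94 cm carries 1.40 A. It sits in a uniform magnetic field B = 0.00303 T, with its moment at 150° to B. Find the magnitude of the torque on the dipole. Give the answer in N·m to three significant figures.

m = NIA = NIπa² = 214·(1.40)·π·(0.0894)² = 7.523 A·m².
Torque on a magnetic dipole: τ = mB sinθ.
τ = (7.523)(0.00303)·sin150° = 0.01140 N·m.

τ ≈ 0.0114 N·m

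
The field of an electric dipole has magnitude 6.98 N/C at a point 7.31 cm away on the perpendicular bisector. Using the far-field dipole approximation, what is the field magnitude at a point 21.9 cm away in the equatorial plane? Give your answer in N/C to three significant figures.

E ≈ 0.260 N/C

Dipole fields scale as 1/r³ in the far field; the geometry is the same at both points.
E₂ = E₁ · (r₁/r₂)³ = 6.98 · (7.31/21.9)³.
(r₁/r₂)³ = (0.3338)³ = 0.03719.
E₂ ≈ 0.2596 N/C.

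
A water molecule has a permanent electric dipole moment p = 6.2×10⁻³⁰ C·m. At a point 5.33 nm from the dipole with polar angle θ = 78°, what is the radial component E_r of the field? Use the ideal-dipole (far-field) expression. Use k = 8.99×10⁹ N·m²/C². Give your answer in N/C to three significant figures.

For a dipole, E_r = (2kp cosθ)/r³.
kp/r³ = (8.99×10⁹)(6.20×10⁻³⁰)/(5.33×10⁻⁹)³ = 3.681×10⁵ N/C.
E_r = 2·3.681×10⁵·cos78° = 1.531×10⁵ N/C.

E_r ≈ 1.53×10⁵ N/C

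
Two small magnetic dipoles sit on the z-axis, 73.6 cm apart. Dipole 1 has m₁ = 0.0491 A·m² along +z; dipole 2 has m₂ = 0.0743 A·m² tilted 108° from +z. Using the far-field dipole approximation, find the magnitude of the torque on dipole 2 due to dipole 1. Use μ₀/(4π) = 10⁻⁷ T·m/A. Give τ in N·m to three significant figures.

τ ≈ 1.74×10⁻⁹ N·m

Dipole B is on the axis of dipole A, so B₁ there is axial: B₁ = (μ₀/4π)·2m₁/r³ along +z.
B₁ = 2(10⁻⁷)(0.0491)/(0.736)³ = 2.463×10⁻⁸ T.
τ = m₂ B₁ sinθ.
τ = (0.0743)(2.463×10⁻⁸)·sin108° = 1.740×10⁻⁹ N·m.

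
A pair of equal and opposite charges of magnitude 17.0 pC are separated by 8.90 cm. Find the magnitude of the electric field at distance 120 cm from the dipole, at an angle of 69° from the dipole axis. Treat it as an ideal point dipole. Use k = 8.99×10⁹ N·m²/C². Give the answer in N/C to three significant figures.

E ≈ 0.00926 N/C

Dipole moment p = qd = (1.70×10⁻¹¹ C)(0.0890 m) = 1.513×10⁻¹² C·m.
At angle θ the dipole field magnitude is E = (kp/r³)·√(1 + 3cos²θ).
kp/r³ = (8.99×10⁹)(1.513×10⁻¹²) / (1.20)³ = 0.007871 N/C.
√(1 + 3cos²69°) = √(1 + 3·0.1284) = √1.3853 ≈ 1.1770.
E ≈ 0.007871 × 1.177 = 0.009265 N/C.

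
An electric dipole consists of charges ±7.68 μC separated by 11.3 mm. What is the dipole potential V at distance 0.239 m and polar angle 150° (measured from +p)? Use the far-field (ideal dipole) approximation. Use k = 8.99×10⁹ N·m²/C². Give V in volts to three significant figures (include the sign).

Dipole moment p = qd = (7.68×10⁻⁶ C)(0.0113 m) = 8.678×10⁻⁸ C·m.
The dipole potential is V = kp cosθ / r².
V = (8.99×10⁹)(8.678×10⁻⁸)·cos150° / (0.239)² = -1.183×10⁴ V.

V ≈ -1.18×10⁴ V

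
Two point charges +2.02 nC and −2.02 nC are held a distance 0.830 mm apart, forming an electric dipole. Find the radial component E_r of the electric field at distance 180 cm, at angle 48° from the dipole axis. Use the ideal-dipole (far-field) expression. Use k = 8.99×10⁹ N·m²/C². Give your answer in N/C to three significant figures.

Dipole moment p = qd = (2.02×10⁻⁹ C)(8.30×10⁻⁴ m) = 1.677×10⁻¹² C·m.
For a dipole, E_r = (2kp cosθ)/r³.
kp/r³ = (8.99×10⁹)(1.677×10⁻¹²)/(1.80)³ = 0.002585 N/C.
E_r = 2·0.002585·cos48° = 0.003460 N/C.

E_r ≈ 0.00346 N/C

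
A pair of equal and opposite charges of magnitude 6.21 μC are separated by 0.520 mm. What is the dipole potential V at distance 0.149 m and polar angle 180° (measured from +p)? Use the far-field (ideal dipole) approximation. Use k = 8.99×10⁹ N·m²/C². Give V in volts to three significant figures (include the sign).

Dipole moment p = qd = (6.21×10⁻⁶ C)(5.20×10⁻⁴ m) = 3.229×10⁻⁹ C·m.
The dipole potential is V = kp cosθ / r².
V = (8.99×10⁹)(3.229×10⁻⁹)·cos180° / (0.149)² = -1308 V.

V ≈ -1310 V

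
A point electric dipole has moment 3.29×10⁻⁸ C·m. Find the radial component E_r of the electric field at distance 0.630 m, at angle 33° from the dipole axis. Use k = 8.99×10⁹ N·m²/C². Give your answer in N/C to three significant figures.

For a dipole, E_r = (2kp cosθ)/r³.
kp/r³ = (8.99×10⁹)(3.29×10⁻⁸)/(0.630)³ = 1183 N/C.
E_r = 2·1183·cos33° = 1984 N/C.

E_r ≈ 1980 N/C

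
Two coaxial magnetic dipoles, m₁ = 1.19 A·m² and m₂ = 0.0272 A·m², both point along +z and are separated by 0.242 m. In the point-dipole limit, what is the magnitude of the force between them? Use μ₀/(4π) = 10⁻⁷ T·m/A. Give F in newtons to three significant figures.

On-axis B of dipole 1: B = (μ₀/4π)·2m₁/r³. Force on dipole 2: F = m₂·dB/dr.
dB/dr = −(μ₀/4π)·6m₁/r⁴, so |F| = (μ₀/4π)·6m₁m₂/r⁴.
F = 6(10⁻⁷)(1.19)(0.0272)/(0.242)⁴ = 5.662×10⁻⁶ N.

F ≈ 5.66×10⁻⁶ N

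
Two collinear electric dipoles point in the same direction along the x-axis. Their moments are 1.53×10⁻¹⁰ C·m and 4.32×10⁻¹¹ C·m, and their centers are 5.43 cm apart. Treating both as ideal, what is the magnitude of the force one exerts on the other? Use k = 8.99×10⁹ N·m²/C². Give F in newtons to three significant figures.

F ≈ 4.10×10⁻⁵ N

On-axis field of dipole 1 at distance r: E = 2kp₁/r³. Force on dipole 2 is F = p₂·dE/dr (gradient along axis).
dE/dr = −6kp₁/r⁴, so |F| = 6kp₁p₂/r⁴ (attractive for aligned moments).
F = 6(8.99×10⁹)(1.53×10⁻¹⁰)(4.32×10⁻¹¹)/(0.0543)⁴ = 4.101×10⁻⁵ N.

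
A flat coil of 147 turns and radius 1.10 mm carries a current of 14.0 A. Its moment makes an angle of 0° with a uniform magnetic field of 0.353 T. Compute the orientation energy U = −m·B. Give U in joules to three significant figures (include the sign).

U ≈ -0.00276 J

m = NIA = NIπa² = 147·(14.0)·π·(0.00110)² = 0.007823 A·m².
U = −m·B = −mB cosθ.
U = −(0.007823)(0.353)·cos0° = -0.002762 J.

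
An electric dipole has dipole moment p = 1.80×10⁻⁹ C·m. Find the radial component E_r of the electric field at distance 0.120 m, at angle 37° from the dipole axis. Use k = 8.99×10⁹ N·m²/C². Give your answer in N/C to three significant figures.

For a dipole, E_r = (2kp cosθ)/r³.
kp/r³ = (8.99×10⁹)(1.80×10⁻⁹)/(0.120)³ = 9365 N/C.
E_r = 2·9365·cos37° = 1.496×10⁴ N/C.

E_r ≈ 1.50×10⁴ N/C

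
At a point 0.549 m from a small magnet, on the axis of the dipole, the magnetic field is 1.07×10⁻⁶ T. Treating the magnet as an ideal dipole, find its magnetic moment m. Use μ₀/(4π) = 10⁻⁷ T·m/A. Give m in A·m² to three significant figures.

m ≈ 0.885 A·m²

On axis B = (μ₀/4π)·2m/r³, so m = Br³·4π/(μ₀·2).
m = (1.07×10⁻⁶)·(0.549)³ / (2·10⁻⁷) = 0.8853 A·m².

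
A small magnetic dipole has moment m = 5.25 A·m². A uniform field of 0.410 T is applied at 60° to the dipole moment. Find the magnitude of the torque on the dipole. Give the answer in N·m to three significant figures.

Torque on a magnetic dipole: τ = mB sinθ.
τ = (5.25)(0.410)·sin60° = 1.864 N·m.

τ ≈ 1.86 N·m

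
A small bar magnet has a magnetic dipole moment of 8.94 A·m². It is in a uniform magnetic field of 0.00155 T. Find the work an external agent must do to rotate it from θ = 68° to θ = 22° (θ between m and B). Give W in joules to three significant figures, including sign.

W_ext = ΔU = −mB cosθ₂ + mB cosθ₁ = mB(cosθ₁ − cosθ₂).
W = (8.94)(0.00155)·(cos68° − cos22°) = (0.01386)·(-0.5526) = -0.007657 J.

W ≈ -0.00766 J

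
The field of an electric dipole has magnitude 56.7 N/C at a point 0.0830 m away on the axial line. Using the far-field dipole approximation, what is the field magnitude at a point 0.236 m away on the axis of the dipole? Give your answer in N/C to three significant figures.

E ≈ 2.47 N/C

Dipole fields scale as 1/r³ in the far field; the geometry is the same at both points.
E₂ = E₁ · (r₁/r₂)³ = 56.7 · (0.0830/0.236)³.
(r₁/r₂)³ = (0.3517)³ = 0.0435.
E₂ ≈ 2.467 N/C.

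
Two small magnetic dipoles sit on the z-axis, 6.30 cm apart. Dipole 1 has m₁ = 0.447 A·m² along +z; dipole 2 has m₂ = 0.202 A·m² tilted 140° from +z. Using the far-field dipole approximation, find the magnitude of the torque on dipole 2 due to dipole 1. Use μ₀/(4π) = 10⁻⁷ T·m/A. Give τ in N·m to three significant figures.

Dipole B is on the axis of dipole A, so B₁ there is axial: B₁ = (μ₀/4π)·2m₁/r³ along +z.
B₁ = 2(10⁻⁷)(0.447)/(0.0630)³ = 3.575×10⁻⁴ T.
τ = m₂ B₁ sinθ.
τ = (0.202)(3.575×10⁻⁴)·sin140° = 4.642×10⁻⁵ N·m.

τ ≈ 4.64×10⁻⁵ N·m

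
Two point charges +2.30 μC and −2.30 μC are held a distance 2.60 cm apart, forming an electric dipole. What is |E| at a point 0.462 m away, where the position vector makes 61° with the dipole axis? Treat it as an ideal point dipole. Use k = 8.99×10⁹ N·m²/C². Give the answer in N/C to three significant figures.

Dipole moment p = qd = (2.30×10⁻⁶ C)(0.0260 m) = 5.98×10⁻⁸ C·m.
At angle θ the dipole field magnitude is E = (kp/r³)·√(1 + 3cos²θ).
kp/r³ = (8.99×10⁹)(5.98×10⁻⁸) / (0.462)³ = 5452 N/C.
√(1 + 3cos²61°) = √(1 + 3·0.2350) = √1.7051 ≈ 1.3058.
E ≈ 5452 × 1.306 = 7119 N/C.

E ≈ 7120 N/C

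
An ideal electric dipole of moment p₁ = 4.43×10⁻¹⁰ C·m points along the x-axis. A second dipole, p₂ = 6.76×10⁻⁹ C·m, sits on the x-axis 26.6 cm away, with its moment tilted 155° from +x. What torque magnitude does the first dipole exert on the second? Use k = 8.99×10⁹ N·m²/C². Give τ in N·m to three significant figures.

The second dipole sits on the axis of the first, so the field there is axial: E₁ = 2kp₁/r³ along +x.
E₁ = 2(8.99×10⁹)(4.43×10⁻¹⁰)/(0.266)³ = 423.2 N/C.
Torque on the second dipole: τ = p₂ E₁ sinθ.
τ = (6.76×10⁻⁹)(423.2)·sin155° = 1.209×10⁻⁶ N·m.

τ ≈ 1.21×10⁻⁶ N·m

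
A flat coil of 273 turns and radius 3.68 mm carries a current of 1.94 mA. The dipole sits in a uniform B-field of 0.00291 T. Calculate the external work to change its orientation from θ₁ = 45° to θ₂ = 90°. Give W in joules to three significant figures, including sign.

m = NIA = NIπa² = 273·(0.00194)·π·(0.00368)² = 2.253×10⁻⁵ A·m².
W_ext = ΔU = −mB cosθ₂ + mB cosθ₁ = mB(cosθ₁ − cosθ₂).
W = (2.253×10⁻⁵)(0.00291)·(cos45° − cos90°) = (6.556×10⁻⁸)·(+0.7071) = 4.636×10⁻⁸ J.

W ≈ 4.64×10⁻⁸ J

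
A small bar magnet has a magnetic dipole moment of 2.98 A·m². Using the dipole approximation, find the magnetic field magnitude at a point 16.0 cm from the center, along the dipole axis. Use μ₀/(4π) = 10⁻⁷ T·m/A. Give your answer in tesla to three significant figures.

B ≈ 1.46×10⁻⁴ T

On axis B = (μ₀/4π)·2m/r³.
B = 2·(10⁻⁷)·(2.98) / (0.160)³ = 1.455×10⁻⁴ T.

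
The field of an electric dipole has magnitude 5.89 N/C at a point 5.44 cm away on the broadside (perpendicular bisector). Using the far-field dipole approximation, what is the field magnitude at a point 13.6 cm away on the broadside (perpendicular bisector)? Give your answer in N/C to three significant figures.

Dipole fields scale as 1/r³ in the far field; the geometry is the same at both points.
E₂ = E₁ · (r₁/r₂)³ = 5.89 · (5.44/13.6)³.
(r₁/r₂)³ = (0.4)³ = 0.064.
E₂ ≈ 0.3770 N/C.

E ≈ 0.377 N/C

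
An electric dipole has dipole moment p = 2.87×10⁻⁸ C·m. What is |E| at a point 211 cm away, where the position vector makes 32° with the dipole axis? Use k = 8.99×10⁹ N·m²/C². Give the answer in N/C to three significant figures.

E ≈ 48.8 N/C

At angle θ the dipole field magnitude is E = (kp/r³)·√(1 + 3cos²θ).
kp/r³ = (8.99×10⁹)(2.87×10⁻⁸) / (2.11)³ = 27.47 N/C.
√(1 + 3cos²32°) = √(1 + 3·0.7192) = √3.1576 ≈ 1.7770.
E ≈ 27.47 × 1.777 = 48.81 N/C.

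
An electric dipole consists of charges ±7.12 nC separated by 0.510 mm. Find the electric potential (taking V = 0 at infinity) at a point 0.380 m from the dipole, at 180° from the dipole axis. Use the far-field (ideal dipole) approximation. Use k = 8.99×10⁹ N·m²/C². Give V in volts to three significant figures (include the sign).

Dipole moment p = qd = (7.12×10⁻⁹ C)(5.10×10⁻⁴ m) = 3.631×10⁻¹² C·m.
The dipole potential is V = kp cosθ / r².
V = (8.99×10⁹)(3.631×10⁻¹²)·cos180° / (0.380)² = -0.2261 V.

V ≈ -0.226 V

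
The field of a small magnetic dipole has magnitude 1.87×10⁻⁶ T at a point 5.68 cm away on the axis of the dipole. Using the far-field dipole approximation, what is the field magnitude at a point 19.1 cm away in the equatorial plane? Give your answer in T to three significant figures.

Dipole fields scale as 1/r³ in the far field.
The axial field is twice the equatorial field at the same r, so the geometry factor is 1/2.
B₂ = B₁ · (1/2) · (r₁/r₂)³ = 1.87×10⁻⁶ · 0.5 · (5.68/19.1)³.
(r₁/r₂)³ = (0.2974)³ = 0.0263.
B₂ ≈ 2.459×10⁻⁸ T.

B ≈ 2.46×10⁻⁸ T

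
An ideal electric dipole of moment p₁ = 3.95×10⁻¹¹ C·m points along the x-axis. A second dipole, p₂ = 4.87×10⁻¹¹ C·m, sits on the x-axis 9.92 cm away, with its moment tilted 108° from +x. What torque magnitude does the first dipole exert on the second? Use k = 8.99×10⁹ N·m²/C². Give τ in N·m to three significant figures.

The second dipole sits on the axis of the first, so the field there is axial: E₁ = 2kp₁/r³ along +x.
E₁ = 2(8.99×10⁹)(3.95×10⁻¹¹)/(0.0992)³ = 727.5 N/C.
Torque on the second dipole: τ = p₂ E₁ sinθ.
τ = (4.87×10⁻¹¹)(727.5)·sin108° = 3.370×10⁻⁸ N·m.

τ ≈ 3.37×10⁻⁸ N·m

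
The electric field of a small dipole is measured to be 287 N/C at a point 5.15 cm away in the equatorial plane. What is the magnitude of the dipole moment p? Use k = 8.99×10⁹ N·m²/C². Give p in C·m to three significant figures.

p ≈ 4.36×10⁻¹² C·m

In the equatorial plane E = kp/r³, so p = Er³/(k).
p = (287)·(0.0515)³ / (8.99×10⁹) = 4.361×10⁻¹² C·m.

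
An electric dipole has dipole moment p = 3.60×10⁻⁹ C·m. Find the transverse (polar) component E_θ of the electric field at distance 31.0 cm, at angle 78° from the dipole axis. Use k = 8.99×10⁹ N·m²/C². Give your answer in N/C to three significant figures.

For a dipole, E_θ = (kp sinθ)/r³.
kp/r³ = (8.99×10⁹)(3.60×10⁻⁹)/(0.310)³ = 1086 N/C.
E_θ = 1086·sin78° = 1063 N/C.

E_θ ≈ 1060 N/C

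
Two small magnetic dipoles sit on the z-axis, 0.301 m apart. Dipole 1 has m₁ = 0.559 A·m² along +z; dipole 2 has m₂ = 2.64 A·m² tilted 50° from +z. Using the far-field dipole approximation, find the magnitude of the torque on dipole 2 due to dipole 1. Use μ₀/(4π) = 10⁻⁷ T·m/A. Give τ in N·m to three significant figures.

Dipole B is on the axis of dipole A, so B₁ there is axial: B₁ = (μ₀/4π)·2m₁/r³ along +z.
B₁ = 2(10⁻⁷)(0.559)/(0.301)³ = 4.100×10⁻⁶ T.
τ = m₂ B₁ sinθ.
τ = (2.64)(4.100×10⁻⁶)·sin50° = 8.291×10⁻⁶ N·m.

τ ≈ 8.29×10⁻⁶ N·m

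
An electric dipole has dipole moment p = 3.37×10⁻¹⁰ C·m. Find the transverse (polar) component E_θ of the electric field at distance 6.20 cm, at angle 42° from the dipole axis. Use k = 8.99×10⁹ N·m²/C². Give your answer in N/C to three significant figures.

E_θ ≈ 8510 N/C

For a dipole, E_θ = (kp sinθ)/r³.
kp/r³ = (8.99×10⁹)(3.37×10⁻¹⁰)/(0.0620)³ = 1.271×10⁴ N/C.
E_θ = 1.271×10⁴·sin42° = 8506 N/C.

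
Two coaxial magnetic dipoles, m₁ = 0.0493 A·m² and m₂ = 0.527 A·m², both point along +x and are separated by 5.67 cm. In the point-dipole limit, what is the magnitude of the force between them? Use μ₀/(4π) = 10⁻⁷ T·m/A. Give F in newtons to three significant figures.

On-axis B of dipole 1: B = (μ₀/4π)·2m₁/r³. Force on dipole 2: F = m₂·dB/dr.
dB/dr = −(μ₀/4π)·6m₁/r⁴, so |F| = (μ₀/4π)·6m₁m₂/r⁴.
F = 6(10⁻⁷)(0.0493)(0.527)/(0.0567)⁴ = 0.001508 N.

F ≈ 0.00151 N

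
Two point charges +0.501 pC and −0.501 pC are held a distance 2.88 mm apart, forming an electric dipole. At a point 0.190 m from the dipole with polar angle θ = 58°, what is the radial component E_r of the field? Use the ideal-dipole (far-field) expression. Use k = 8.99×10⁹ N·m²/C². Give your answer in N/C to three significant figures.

E_r ≈ 0.00200 N/C

Dipole moment p = qd = (5.01×10⁻¹³ C)(0.00288 m) = 1.443×10⁻¹⁵ C·m.
For a dipole, E_r = (2kp cosθ)/r³.
kp/r³ = (8.99×10⁹)(1.443×10⁻¹⁵)/(0.190)³ = 0.001891 N/C.
E_r = 2·0.001891·cos58° = 0.002004 N/C.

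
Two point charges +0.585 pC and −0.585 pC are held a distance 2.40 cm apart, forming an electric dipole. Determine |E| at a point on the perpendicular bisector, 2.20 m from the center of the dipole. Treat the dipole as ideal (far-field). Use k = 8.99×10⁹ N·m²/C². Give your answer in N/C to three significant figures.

Dipole moment p = qd = (5.85×10⁻¹³ C)(0.0240 m) = 1.404×10⁻¹⁴ C·m.
On the perpendicular bisector E = kp/r³ (half the axial value at the same distance).
E = (8.99×10⁹)(1.404×10⁻¹⁴) / (2.20)³ = 1.185×10⁻⁵ N/C.

E ≈ 1.19×10⁻⁵ N/C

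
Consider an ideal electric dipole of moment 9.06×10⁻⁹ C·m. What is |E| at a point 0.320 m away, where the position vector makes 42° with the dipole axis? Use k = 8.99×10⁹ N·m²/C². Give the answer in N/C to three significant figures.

At angle θ the dipole field magnitude is E = (kp/r³)·√(1 + 3cos²θ).
kp/r³ = (8.99×10⁹)(9.06×10⁻⁹) / (0.320)³ = 2486 N/C.
√(1 + 3cos²42°) = √(1 + 3·0.5523) = √2.6568 ≈ 1.6300.
E ≈ 2486 × 1.630 = 4052 N/C.

E ≈ 4050 N/C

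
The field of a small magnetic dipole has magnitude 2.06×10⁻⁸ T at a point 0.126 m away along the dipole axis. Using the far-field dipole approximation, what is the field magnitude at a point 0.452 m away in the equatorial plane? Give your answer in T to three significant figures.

Dipole fields scale as 1/r³ in the far field.
The axial field is twice the equatorial field at the same r, so the geometry factor is 1/2.
B₂ = B₁ · (1/2) · (r₁/r₂)³ = 2.06×10⁻⁸ · 0.5 · (0.126/0.452)³.
(r₁/r₂)³ = (0.2788)³ = 0.02166.
B₂ ≈ 2.231×10⁻¹⁰ T.

B ≈ 2.23×10⁻¹⁰ T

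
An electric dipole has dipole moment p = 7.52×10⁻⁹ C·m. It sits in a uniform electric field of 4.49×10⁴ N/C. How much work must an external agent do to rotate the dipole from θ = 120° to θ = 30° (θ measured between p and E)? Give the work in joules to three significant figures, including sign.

W ≈ -4.61×10⁻⁴ J

W_ext = ΔU = U(θ₂) − U(θ₁) = −pE cosθ₂ − (−pE cosθ₁) = pE(cosθ₁ − cosθ₂).
W = (7.52×10⁻⁹)(4.49×10⁴)·(cos120° − cos30°) = (3.376×10⁻⁴)·(-1.3660) = -4.612×10⁻⁴ J.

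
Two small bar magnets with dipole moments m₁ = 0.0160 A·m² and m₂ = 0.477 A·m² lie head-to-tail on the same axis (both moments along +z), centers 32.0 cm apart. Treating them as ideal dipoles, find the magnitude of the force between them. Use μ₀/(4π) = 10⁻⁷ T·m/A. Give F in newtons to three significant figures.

On-axis B of dipole 1: B = (μ₀/4π)·2m₁/r³. Force on dipole 2: F = m₂·dB/dr.
dB/dr = −(μ₀/4π)·6m₁/r⁴, so |F| = (μ₀/4π)·6m₁m₂/r⁴.
F = 6(10⁻⁷)(0.0160)(0.477)/(0.320)⁴ = 4.367×10⁻⁷ N.

F ≈ 4.37×10⁻⁷ N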